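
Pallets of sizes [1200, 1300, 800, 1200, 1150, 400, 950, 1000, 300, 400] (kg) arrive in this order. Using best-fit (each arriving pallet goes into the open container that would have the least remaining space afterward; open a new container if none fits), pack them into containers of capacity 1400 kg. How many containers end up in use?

  1200 → container 1 (new)  [load 1200/1400]
  1300 → container 2 (new)  [load 1300/1400]
  800 → container 3 (new)  [load 800/1400]
  1200 → container 4 (new)  [load 1200/1400]
  1150 → container 5 (new)  [load 1150/1400]
  400 → container 3  [load 1200/1400]
  950 → container 6 (new)  [load 950/1400]
  1000 → container 7 (new)  [load 1000/1400]
  300 → container 7  [load 1300/1400]
  400 → container 6  [load 1350/1400]
7 containers opened.

7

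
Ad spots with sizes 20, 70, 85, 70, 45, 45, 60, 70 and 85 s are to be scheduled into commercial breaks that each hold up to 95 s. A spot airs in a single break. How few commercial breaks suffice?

Total = 85 + 85 + 70 + 70 + 70 + 60 + 45 + 45 + 20 = 550 s.
Lower bound: ⌈550/95⌉ = 6 commercial breaks.
A packing using 7 commercial breaks:
  break 1: 85 = 85
  break 2: 85 = 85
  break 3: 70 + 20 = 90
  break 4: 70 = 70
  break 5: 70 = 70
  break 6: 60 = 60
  break 7: 45 + 45 = 90
No arrangement into 6 commercial breaks stays within capacity, so 7 is optimal.

7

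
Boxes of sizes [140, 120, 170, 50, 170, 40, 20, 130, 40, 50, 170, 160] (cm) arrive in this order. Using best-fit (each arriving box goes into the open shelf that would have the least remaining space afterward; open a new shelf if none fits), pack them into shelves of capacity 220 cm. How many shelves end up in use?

7

  140 → shelf 1 (new)  [load 140/220]
  120 → shelf 2 (new)  [load 120/220]
  170 → shelf 3 (new)  [load 170/220]
  50 → shelf 3  [load 220/220]
  170 → shelf 4 (new)  [load 170/220]
  40 → shelf 4  [load 210/220]
  20 → shelf 1  [load 160/220]
  130 → shelf 5 (new)  [load 130/220]
  40 → shelf 1  [load 200/220]
  50 → shelf 5  [load 180/220]
  170 → shelf 6 (new)  [load 170/220]
  160 → shelf 7 (new)  [load 160/220]
7 shelves opened.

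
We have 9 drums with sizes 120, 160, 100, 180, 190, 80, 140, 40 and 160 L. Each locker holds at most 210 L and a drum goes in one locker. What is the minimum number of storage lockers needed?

7

Total = 190 + 180 + 160 + 160 + 140 + 120 + 100 + 80 + 40 = 1170 L.
Lower bound: ⌈1170/210⌉ = 6 storage lockers.
A packing using 7 storage lockers:
  locker 1: 190 = 190
  locker 2: 180 = 180
  locker 3: 160 + 40 = 200
  locker 4: 160 = 160
  locker 5: 140 = 140
  locker 6: 120 + 80 = 200
  locker 7: 100 = 100
No arrangement into 6 storage lockers stays within capacity, so 7 is optimal.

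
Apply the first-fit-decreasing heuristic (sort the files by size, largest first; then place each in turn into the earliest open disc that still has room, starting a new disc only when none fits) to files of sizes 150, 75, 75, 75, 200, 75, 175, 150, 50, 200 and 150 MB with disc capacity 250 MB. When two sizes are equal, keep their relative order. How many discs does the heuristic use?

6

Sorted descending: 200, 200, 175, 150, 150, 150, 75, 75, 75, 75, 50.
  200 → disc 1 (new)  [load 200/250]
  200 → disc 2 (new)  [load 200/250]
  175 → disc 3 (new)  [load 175/250]
  150 → disc 4 (new)  [load 150/250]
  150 → disc 5 (new)  [load 150/250]
  150 → disc 6 (new)  [load 150/250]
  75 → disc 3  [load 250/250]
  75 → disc 4  [load 225/250]
  75 → disc 5  [load 225/250]
  75 → disc 6  [load 225/250]
  50 → disc 1  [load 250/250]
6 discs opened.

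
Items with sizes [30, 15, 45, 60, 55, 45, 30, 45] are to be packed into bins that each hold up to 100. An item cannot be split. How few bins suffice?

4

Total = 60 + 55 + 45 + 45 + 45 + 30 + 30 + 15 = 325.
Lower bound: ⌈325/100⌉ = 4 bins.
A packing using 4 bins:
  bin 1: 60 + 30 = 90
  bin 2: 55 + 45 = 100
  bin 3: 45 + 45 = 90
  bin 4: 30 + 15 = 45
This matches the lower bound, so 4 is optimal.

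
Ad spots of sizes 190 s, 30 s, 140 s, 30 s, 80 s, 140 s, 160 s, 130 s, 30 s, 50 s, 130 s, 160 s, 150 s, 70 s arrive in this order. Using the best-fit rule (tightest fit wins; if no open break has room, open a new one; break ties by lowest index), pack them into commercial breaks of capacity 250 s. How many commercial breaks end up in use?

8

  190 → break 1 (new)  [load 190/250]
  30 → break 1  [load 220/250]
  140 → break 2 (new)  [load 140/250]
  30 → break 1  [load 250/250]
  80 → break 2  [load 220/250]
  140 → break 3 (new)  [load 140/250]
  160 → break 4 (new)  [load 160/250]
  130 → break 5 (new)  [load 130/250]
  30 → break 2  [load 250/250]
  50 → break 4  [load 210/250]
  130 → break 6 (new)  [load 130/250]
  160 → break 7 (new)  [load 160/250]
  150 → break 8 (new)  [load 150/250]
  70 → break 7  [load 230/250]
8 commercial breaks opened.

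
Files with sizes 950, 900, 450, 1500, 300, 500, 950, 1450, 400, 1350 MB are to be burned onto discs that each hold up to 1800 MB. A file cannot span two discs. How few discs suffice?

6

Total = 1500 + 1450 + 1350 + 950 + 950 + 900 + 500 + 450 + 400 + 300 = 8750 MB.
Lower bound: ⌈8750/1800⌉ = 5 discs.
A packing using 6 discs:
  disc 1: 1500 + 300 = 1800
  disc 2: 1450 = 1450
  disc 3: 1350 + 450 = 1800
  disc 4: 950 + 500 = 1450
  disc 5: 950 + 400 = 1350
  disc 6: 900 = 900
No arrangement into 5 discs stays within capacity, so 6 is optimal.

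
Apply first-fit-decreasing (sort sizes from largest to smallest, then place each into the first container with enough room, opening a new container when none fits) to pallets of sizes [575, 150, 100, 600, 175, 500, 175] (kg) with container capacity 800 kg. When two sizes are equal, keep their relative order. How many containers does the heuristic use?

Sorted descending: 600, 575, 500, 175, 175, 150, 100.
  600 → container 1 (new)  [load 600/800]
  575 → container 2 (new)  [load 575/800]
  500 → container 3 (new)  [load 500/800]
  175 → container 1  [load 775/800]
  175 → container 2  [load 750/800]
  150 → container 3  [load 650/800]
  100 → container 3  [load 750/800]
3 containers opened.

3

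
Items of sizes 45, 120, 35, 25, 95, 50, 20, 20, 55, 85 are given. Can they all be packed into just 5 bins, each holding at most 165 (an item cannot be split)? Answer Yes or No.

Yes

A valid assignment using 4 bins:
  bin 1: 120 + 45 = 165
  bin 2: 95 + 55 = 150
  bin 3: 85 + 50 + 25 = 160
  bin 4: 35 + 20 + 20 = 75
That uses only 4 ≤ 5, so 5 bins are enough.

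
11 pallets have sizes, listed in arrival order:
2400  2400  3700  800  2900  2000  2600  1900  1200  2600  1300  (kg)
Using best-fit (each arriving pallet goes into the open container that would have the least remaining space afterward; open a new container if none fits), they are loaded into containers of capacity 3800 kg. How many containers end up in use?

8

  2400 → container 1 (new)  [load 2400/3800]
  2400 → container 2 (new)  [load 2400/3800]
  3700 → container 3 (new)  [load 3700/3800]
  800 → container 1  [load 3200/3800]
  2900 → container 4 (new)  [load 2900/3800]
  2000 → container 5 (new)  [load 2000/3800]
  2600 → container 6 (new)  [load 2600/3800]
  1900 → container 7 (new)  [load 1900/3800]
  1200 → container 6  [load 3800/3800]
  2600 → container 8 (new)  [load 2600/3800]
  1300 → container 2  [load 3700/3800]
8 containers opened.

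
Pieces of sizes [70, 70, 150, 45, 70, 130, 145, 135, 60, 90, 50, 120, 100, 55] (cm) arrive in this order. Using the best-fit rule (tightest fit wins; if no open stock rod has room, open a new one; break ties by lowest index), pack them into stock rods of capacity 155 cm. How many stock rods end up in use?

  70 → stock rod 1 (new)  [load 70/155]
  70 → stock rod 1  [load 140/155]
  150 → stock rod 2 (new)  [load 150/155]
  45 → stock rod 3 (new)  [load 45/155]
  70 → stock rod 3  [load 115/155]
  130 → stock rod 4 (new)  [load 130/155]
  145 → stock rod 5 (new)  [load 145/155]
  135 → stock rod 6 (new)  [load 135/155]
  60 → stock rod 7 (new)  [load 60/155]
  90 → stock rod 7  [load 150/155]
  50 → stock rod 8 (new)  [load 50/155]
  120 → stock rod 9 (new)  [load 120/155]
  100 → stock rod 8  [load 150/155]
  55 → stock rod 10 (new)  [load 55/155]
10 stock rods opened.

10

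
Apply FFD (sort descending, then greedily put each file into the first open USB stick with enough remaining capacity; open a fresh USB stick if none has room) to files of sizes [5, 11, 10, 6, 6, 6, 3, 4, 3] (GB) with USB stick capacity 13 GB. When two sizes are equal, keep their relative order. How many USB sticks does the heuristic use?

5

Sorted descending: 11, 10, 6, 6, 6, 5, 4, 3, 3.
  11 → USB stick 1 (new)  [load 11/13]
  10 → USB stick 2 (new)  [load 10/13]
  6 → USB stick 3 (new)  [load 6/13]
  6 → USB stick 3  [load 12/13]
  6 → USB stick 4 (new)  [load 6/13]
  5 → USB stick 4  [load 11/13]
  4 → USB stick 5 (new)  [load 4/13]
  3 → USB stick 2  [load 13/13]
  3 → USB stick 5  [load 7/13]
5 USB sticks opened.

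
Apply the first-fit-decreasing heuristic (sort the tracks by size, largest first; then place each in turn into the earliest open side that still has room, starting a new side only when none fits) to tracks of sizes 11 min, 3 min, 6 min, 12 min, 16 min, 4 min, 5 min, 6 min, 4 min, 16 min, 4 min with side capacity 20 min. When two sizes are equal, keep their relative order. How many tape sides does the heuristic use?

Sorted descending: 16, 16, 12, 11, 6, 6, 5, 4, 4, 4, 3.
  16 → side 1 (new)  [load 16/20]
  16 → side 2 (new)  [load 16/20]
  12 → side 3 (new)  [load 12/20]
  11 → side 4 (new)  [load 11/20]
  6 → side 3  [load 18/20]
  6 → side 4  [load 17/20]
  5 → side 5 (new)  [load 5/20]
  4 → side 1  [load 20/20]
  4 → side 2  [load 20/20]
  4 → side 5  [load 9/20]
  3 → side 4  [load 20/20]
5 tape sides opened.

5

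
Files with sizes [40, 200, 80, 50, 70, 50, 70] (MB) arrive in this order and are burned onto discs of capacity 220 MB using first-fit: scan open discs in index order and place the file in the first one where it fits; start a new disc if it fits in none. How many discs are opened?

3

  40 → disc 1 (new)  [load 40/220]
  200 → disc 2 (new)  [load 200/220]
  80 → disc 1  [load 120/220]
  50 → disc 1  [load 170/220]
  70 → disc 3 (new)  [load 70/220]
  50 → disc 1  [load 220/220]
  70 → disc 3  [load 140/220]
3 discs opened.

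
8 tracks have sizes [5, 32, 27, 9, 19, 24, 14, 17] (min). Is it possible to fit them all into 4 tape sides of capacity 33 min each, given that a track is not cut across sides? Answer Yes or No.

Total = 147 min; ⌈147/33⌉ = 5.
At least 5 tape sides are required, but only 4 are allowed.

No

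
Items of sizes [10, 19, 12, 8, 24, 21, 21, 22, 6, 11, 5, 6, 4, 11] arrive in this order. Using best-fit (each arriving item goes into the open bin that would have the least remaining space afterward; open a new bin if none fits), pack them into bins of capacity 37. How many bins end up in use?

5

  10 → bin 1 (new)  [load 10/37]
  19 → bin 1  [load 29/37]
  12 → bin 2 (new)  [load 12/37]
  8 → bin 1  [load 37/37]
  24 → bin 2  [load 36/37]
  21 → bin 3 (new)  [load 21/37]
  21 → bin 4 (new)  [load 21/37]
  22 → bin 5 (new)  [load 22/37]
  6 → bin 5  [load 28/37]
  11 → bin 3  [load 32/37]
  5 → bin 3  [load 37/37]
  6 → bin 5  [load 34/37]
  4 → bin 4  [load 25/37]
  11 → bin 4  [load 36/37]
5 bins opened.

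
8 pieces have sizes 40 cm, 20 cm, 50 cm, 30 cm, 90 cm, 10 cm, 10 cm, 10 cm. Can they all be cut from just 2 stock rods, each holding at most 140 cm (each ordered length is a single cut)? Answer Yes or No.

A valid assignment using 2 stock rods:
  stock rod 1: 90 + 50 = 140
  stock rod 2: 40 + 30 + 20 + 10 + 10 + 10 = 120
Every load is within 140 cm, so 2 stock rods suffice.

Yes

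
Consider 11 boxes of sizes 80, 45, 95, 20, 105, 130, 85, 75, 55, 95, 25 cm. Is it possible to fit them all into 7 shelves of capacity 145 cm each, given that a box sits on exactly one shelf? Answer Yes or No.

Yes

A valid assignment using 7 shelves:
  shelf 1: 130 = 130
  shelf 2: 105 + 25 = 130
  shelf 3: 95 + 45 = 140
  shelf 4: 95 + 20 = 115
  shelf 5: 85 + 55 = 140
  shelf 6: 80 = 80
  shelf 7: 75 = 75
Every load is within 145 cm, so 7 shelves suffice.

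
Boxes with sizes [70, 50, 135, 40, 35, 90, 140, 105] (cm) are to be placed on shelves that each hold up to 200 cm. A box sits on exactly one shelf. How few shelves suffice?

Total = 140 + 135 + 105 + 90 + 70 + 50 + 40 + 35 = 665 cm.
Lower bound: ⌈665/200⌉ = 4 shelves.
A packing using 4 shelves:
  shelf 1: 140 + 50 = 190
  shelf 2: 135 + 40 = 175
  shelf 3: 105 + 90 = 195
  shelf 4: 70 + 35 = 105
This matches the lower bound, so 4 is optimal.

4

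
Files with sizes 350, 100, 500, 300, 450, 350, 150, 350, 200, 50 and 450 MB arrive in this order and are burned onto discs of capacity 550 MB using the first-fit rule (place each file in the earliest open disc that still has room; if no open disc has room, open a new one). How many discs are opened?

  350 → disc 1 (new)  [load 350/550]
  100 → disc 1  [load 450/550]
  500 → disc 2 (new)  [load 500/550]
  300 → disc 3 (new)  [load 300/550]
  450 → disc 4 (new)  [load 450/550]
  350 → disc 5 (new)  [load 350/550]
  150 → disc 3  [load 450/550]
  350 → disc 6 (new)  [load 350/550]
  200 → disc 5  [load 550/550]
  50 → disc 1  [load 500/550]
  450 → disc 7 (new)  [load 450/550]
7 discs opened.

7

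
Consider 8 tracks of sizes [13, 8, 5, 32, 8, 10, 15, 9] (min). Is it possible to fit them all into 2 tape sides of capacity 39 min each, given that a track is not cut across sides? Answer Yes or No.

Total = 100 min; ⌈100/39⌉ = 3.
At least 3 tape sides are required, but only 2 are allowed.

No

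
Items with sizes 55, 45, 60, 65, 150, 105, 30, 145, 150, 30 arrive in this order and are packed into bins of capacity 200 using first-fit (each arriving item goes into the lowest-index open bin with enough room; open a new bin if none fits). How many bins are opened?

  55 → bin 1 (new)  [load 55/200]
  45 → bin 1  [load 100/200]
  60 → bin 1  [load 160/200]
  65 → bin 2 (new)  [load 65/200]
  150 → bin 3 (new)  [load 150/200]
  105 → bin 2  [load 170/200]
  30 → bin 1  [load 190/200]
  145 → bin 4 (new)  [load 145/200]
  150 → bin 5 (new)  [load 150/200]
  30 → bin 2  [load 200/200]
5 bins opened.

5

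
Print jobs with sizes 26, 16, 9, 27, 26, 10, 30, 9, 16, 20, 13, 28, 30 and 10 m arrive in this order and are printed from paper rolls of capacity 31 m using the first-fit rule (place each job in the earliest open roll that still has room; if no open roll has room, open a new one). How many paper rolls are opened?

  26 → roll 1 (new)  [load 26/31]
  16 → roll 2 (new)  [load 16/31]
  9 → roll 2  [load 25/31]
  27 → roll 3 (new)  [load 27/31]
  26 → roll 4 (new)  [load 26/31]
  10 → roll 5 (new)  [load 10/31]
  30 → roll 6 (new)  [load 30/31]
  9 → roll 5  [load 19/31]
  16 → roll 7 (new)  [load 16/31]
  20 → roll 8 (new)  [load 20/31]
  13 → roll 7  [load 29/31]
  28 → roll 9 (new)  [load 28/31]
  30 → roll 10 (new)  [load 30/31]
  10 → roll 5  [load 29/31]
10 paper rolls opened.

10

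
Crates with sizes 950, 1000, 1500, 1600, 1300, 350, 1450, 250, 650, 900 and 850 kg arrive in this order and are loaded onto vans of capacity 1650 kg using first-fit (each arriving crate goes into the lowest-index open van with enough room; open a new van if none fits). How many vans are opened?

  950 → van 1 (new)  [load 950/1650]
  1000 → van 2 (new)  [load 1000/1650]
  1500 → van 3 (new)  [load 1500/1650]
  1600 → van 4 (new)  [load 1600/1650]
  1300 → van 5 (new)  [load 1300/1650]
  350 → van 1  [load 1300/1650]
  1450 → van 6 (new)  [load 1450/1650]
  250 → van 1  [load 1550/1650]
  650 → van 2  [load 1650/1650]
  900 → van 7 (new)  [load 900/1650]
  850 → van 8 (new)  [load 850/1650]
8 vans opened.

8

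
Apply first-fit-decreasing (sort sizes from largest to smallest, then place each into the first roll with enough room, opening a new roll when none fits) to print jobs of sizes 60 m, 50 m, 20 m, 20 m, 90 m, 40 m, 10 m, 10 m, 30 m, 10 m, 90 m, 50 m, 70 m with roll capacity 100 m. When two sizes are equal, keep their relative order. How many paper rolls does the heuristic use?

6

Sorted descending: 90, 90, 70, 60, 50, 50, 40, 30, 20, 20, 10, 10, 10.
  90 → roll 1 (new)  [load 90/100]
  90 → roll 2 (new)  [load 90/100]
  70 → roll 3 (new)  [load 70/100]
  60 → roll 4 (new)  [load 60/100]
  50 → roll 5 (new)  [load 50/100]
  50 → roll 5  [load 100/100]
  40 → roll 4  [load 100/100]
  30 → roll 3  [load 100/100]
  20 → roll 6 (new)  [load 20/100]
  20 → roll 6  [load 40/100]
  10 → roll 1  [load 100/100]
  10 → roll 2  [load 100/100]
  10 → roll 6  [load 50/100]
6 paper rolls opened.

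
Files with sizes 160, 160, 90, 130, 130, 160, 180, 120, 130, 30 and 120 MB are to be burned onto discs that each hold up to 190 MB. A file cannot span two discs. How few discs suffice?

Total = 180 + 160 + 160 + 160 + 130 + 130 + 130 + 120 + 120 + 90 + 30 = 1410 MB.
Lower bound: ⌈1410/190⌉ = 8 discs.
Also, 9 files each exceed 95 MB, and no two of those can share a disc, so at least 9 discs are needed.
A packing using 10 discs:
  disc 1: 180 = 180
  disc 2: 160 + 30 = 190
  disc 3: 160 = 160
  disc 4: 160 = 160
  disc 5: 130 = 130
  disc 6: 130 = 130
  disc 7: 130 = 130
  disc 8: 120 = 120
  disc 9: 120 = 120
  disc 10: 90 = 90
No arrangement into 9 discs stays within capacity, so 10 is optimal.

10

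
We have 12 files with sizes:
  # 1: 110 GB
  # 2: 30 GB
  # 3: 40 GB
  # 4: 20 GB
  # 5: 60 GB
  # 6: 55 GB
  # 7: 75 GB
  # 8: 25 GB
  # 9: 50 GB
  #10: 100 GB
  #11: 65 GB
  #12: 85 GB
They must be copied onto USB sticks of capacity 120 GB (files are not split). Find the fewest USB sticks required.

7

Total = 110 + 100 + 85 + 75 + 65 + 60 + 55 + 50 + 40 + 30 + 25 + 20 = 715 GB.
Lower bound: ⌈715/120⌉ = 6 USB sticks.
A packing using 7 USB sticks:
  USB stick 1: 110 = 110
  USB stick 2: 100 + 20 = 120
  USB stick 3: 85 + 30 = 115
  USB stick 4: 75 + 40 = 115
  USB stick 5: 65 + 55 = 120
  USB stick 6: 60 + 50 = 110
  USB stick 7: 25 = 25
No arrangement into 6 USB sticks stays within capacity, so 7 is optimal.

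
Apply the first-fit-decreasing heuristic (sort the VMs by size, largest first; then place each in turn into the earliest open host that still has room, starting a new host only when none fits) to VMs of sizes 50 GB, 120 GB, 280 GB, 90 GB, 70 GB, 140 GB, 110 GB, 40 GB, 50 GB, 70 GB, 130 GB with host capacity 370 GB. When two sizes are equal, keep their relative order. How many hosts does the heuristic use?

4

Sorted descending: 280, 140, 130, 120, 110, 90, 70, 70, 50, 50, 40.
  280 → host 1 (new)  [load 280/370]
  140 → host 2 (new)  [load 140/370]
  130 → host 2  [load 270/370]
  120 → host 3 (new)  [load 120/370]
  110 → host 3  [load 230/370]
  90 → host 1  [load 370/370]
  70 → host 2  [load 340/370]
  70 → host 3  [load 300/370]
  50 → host 3  [load 350/370]
  50 → host 4 (new)  [load 50/370]
  40 → host 4  [load 90/370]
4 hosts opened.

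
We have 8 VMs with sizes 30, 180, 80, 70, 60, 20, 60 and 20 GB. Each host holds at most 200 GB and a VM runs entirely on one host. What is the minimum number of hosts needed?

3

Total = 180 + 80 + 70 + 60 + 60 + 30 + 20 + 20 = 520 GB.
Lower bound: ⌈520/200⌉ = 3 hosts.
A packing using 3 hosts:
  host 1: 180 + 20 = 200
  host 2: 80 + 70 + 30 + 20 = 200
  host 3: 60 + 60 = 120
This matches the lower bound, so 3 is optimal.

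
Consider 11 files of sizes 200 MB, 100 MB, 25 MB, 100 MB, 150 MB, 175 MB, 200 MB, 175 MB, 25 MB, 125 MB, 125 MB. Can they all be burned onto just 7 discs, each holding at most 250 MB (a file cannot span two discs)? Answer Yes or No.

Yes

A valid assignment using 7 discs:
  disc 1: 200 + 25 + 25 = 250
  disc 2: 200 = 200
  disc 3: 175 = 175
  disc 4: 175 = 175
  disc 5: 150 + 100 = 250
  disc 6: 125 + 125 = 250
  disc 7: 100 = 100
Every load is within 250 MB, so 7 discs suffice.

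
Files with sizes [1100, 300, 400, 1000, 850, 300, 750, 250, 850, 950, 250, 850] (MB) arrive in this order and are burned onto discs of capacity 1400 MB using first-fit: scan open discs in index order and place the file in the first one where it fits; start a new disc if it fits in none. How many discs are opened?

7

  1100 → disc 1 (new)  [load 1100/1400]
  300 → disc 1  [load 1400/1400]
  400 → disc 2 (new)  [load 400/1400]
  1000 → disc 2  [load 1400/1400]
  850 → disc 3 (new)  [load 850/1400]
  300 → disc 3  [load 1150/1400]
  750 → disc 4 (new)  [load 750/1400]
  250 → disc 3  [load 1400/1400]
  850 → disc 5 (new)  [load 850/1400]
  950 → disc 6 (new)  [load 950/1400]
  250 → disc 4  [load 1000/1400]
  850 → disc 7 (new)  [load 850/1400]
7 discs opened.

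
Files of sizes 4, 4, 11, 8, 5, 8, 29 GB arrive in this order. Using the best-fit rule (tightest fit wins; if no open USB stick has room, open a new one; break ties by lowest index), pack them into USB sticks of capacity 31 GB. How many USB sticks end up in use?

3

  4 → USB stick 1 (new)  [load 4/31]
  4 → USB stick 1  [load 8/31]
  11 → USB stick 1  [load 19/31]
  8 → USB stick 1  [load 27/31]
  5 → USB stick 2 (new)  [load 5/31]
  8 → USB stick 2  [load 13/31]
  29 → USB stick 3 (new)  [load 29/31]
3 USB sticks opened.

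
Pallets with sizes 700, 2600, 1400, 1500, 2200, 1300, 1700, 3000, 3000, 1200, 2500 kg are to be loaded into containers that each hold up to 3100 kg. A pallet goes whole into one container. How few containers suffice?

Total = 3000 + 3000 + 2600 + 2500 + 2200 + 1700 + 1500 + 1400 + 1300 + 1200 + 700 = 21100 kg.
Lower bound: ⌈21100/3100⌉ = 7 containers.
A packing using 8 containers:
  container 1: 3000 = 3000
  container 2: 3000 = 3000
  container 3: 2600 = 2600
  container 4: 2500 = 2500
  container 5: 2200 + 700 = 2900
  container 6: 1700 + 1400 = 3100
  container 7: 1500 + 1300 = 2800
  container 8: 1200 = 1200
No arrangement into 7 containers stays within capacity, so 8 is optimal.

8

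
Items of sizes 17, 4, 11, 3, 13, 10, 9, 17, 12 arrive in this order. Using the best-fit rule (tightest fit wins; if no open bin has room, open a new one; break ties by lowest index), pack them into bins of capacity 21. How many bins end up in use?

6

  17 → bin 1 (new)  [load 17/21]
  4 → bin 1  [load 21/21]
  11 → bin 2 (new)  [load 11/21]
  3 → bin 2  [load 14/21]
  13 → bin 3 (new)  [load 13/21]
  10 → bin 4 (new)  [load 10/21]
  9 → bin 4  [load 19/21]
  17 → bin 5 (new)  [load 17/21]
  12 → bin 6 (new)  [load 12/21]
6 bins opened.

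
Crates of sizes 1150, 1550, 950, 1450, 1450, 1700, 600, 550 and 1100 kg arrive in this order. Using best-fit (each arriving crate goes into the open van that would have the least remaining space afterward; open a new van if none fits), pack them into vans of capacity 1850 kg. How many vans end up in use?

  1150 → van 1 (new)  [load 1150/1850]
  1550 → van 2 (new)  [load 1550/1850]
  950 → van 3 (new)  [load 950/1850]
  1450 → van 4 (new)  [load 1450/1850]
  1450 → van 5 (new)  [load 1450/1850]
  1700 → van 6 (new)  [load 1700/1850]
  600 → van 1  [load 1750/1850]
  550 → van 3  [load 1500/1850]
  1100 → van 7 (new)  [load 1100/1850]
7 vans opened.

7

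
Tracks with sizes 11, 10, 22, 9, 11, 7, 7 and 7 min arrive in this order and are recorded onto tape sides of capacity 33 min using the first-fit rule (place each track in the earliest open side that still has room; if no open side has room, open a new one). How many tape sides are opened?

3

  11 → side 1 (new)  [load 11/33]
  10 → side 1  [load 21/33]
  22 → side 2 (new)  [load 22/33]
  9 → side 1  [load 30/33]
  11 → side 2  [load 33/33]
  7 → side 3 (new)  [load 7/33]
  7 → side 3  [load 14/33]
  7 → side 3  [load 21/33]
3 tape sides opened.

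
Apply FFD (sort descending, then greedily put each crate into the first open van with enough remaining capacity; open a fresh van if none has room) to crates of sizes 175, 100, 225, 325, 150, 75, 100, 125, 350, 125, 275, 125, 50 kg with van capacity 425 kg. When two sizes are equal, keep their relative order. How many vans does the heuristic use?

6

Sorted descending: 350, 325, 275, 225, 175, 150, 125, 125, 125, 100, 100, 75, 50.
  350 → van 1 (new)  [load 350/425]
  325 → van 2 (new)  [load 325/425]
  275 → van 3 (new)  [load 275/425]
  225 → van 4 (new)  [load 225/425]
  175 → van 4  [load 400/425]
  150 → van 3  [load 425/425]
  125 → van 5 (new)  [load 125/425]
  125 → van 5  [load 250/425]
  125 → van 5  [load 375/425]
  100 → van 2  [load 425/425]
  100 → van 6 (new)  [load 100/425]
  75 → van 1  [load 425/425]
  50 → van 5  [load 425/425]
6 vans opened.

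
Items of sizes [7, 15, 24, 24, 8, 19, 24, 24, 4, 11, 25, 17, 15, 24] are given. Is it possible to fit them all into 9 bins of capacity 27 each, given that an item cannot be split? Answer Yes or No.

Total = 241; ⌈241/27⌉ = 9.
10 items each exceed half the capacity and cannot share a bin, forcing at least 10 bins.
At least 10 bins are required, but only 9 are allowed.

No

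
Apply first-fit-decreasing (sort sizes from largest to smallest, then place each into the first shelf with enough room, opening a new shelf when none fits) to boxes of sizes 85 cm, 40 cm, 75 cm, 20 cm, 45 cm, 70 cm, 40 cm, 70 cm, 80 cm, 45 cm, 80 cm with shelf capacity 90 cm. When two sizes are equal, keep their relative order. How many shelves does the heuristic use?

8

Sorted descending: 85, 80, 80, 75, 70, 70, 45, 45, 40, 40, 20.
  85 → shelf 1 (new)  [load 85/90]
  80 → shelf 2 (new)  [load 80/90]
  80 → shelf 3 (new)  [load 80/90]
  75 → shelf 4 (new)  [load 75/90]
  70 → shelf 5 (new)  [load 70/90]
  70 → shelf 6 (new)  [load 70/90]
  45 → shelf 7 (new)  [load 45/90]
  45 → shelf 7  [load 90/90]
  40 → shelf 8 (new)  [load 40/90]
  40 → shelf 8  [load 80/90]
  20 → shelf 5  [load 90/90]
8 shelves opened.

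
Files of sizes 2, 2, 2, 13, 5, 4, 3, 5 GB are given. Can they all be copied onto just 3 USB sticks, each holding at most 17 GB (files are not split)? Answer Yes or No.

Yes

A valid assignment using 3 USB sticks:
  USB stick 1: 13 + 4 = 17
  USB stick 2: 5 + 5 + 3 + 2 + 2 = 17
  USB stick 3: 2 = 2
Every load is within 17 GB, so 3 USB sticks suffice.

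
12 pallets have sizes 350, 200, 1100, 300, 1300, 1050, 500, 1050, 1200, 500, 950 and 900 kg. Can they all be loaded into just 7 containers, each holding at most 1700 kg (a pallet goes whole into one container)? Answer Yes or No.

Yes

A valid assignment using 7 containers:
  container 1: 1300 + 350 = 1650
  container 2: 1200 + 500 = 1700
  container 3: 1100 + 500 = 1600
  container 4: 1050 + 300 + 200 = 1550
  container 5: 1050 = 1050
  container 6: 950 = 950
  container 7: 900 = 900
Every load is within 1700 kg, so 7 containers suffice.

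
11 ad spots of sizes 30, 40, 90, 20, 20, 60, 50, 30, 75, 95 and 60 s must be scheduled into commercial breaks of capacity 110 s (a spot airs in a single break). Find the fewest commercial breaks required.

Total = 95 + 90 + 75 + 60 + 60 + 50 + 40 + 30 + 30 + 20 + 20 = 570 s.
Lower bound: ⌈570/110⌉ = 6 commercial breaks.
A packing using 6 commercial breaks:
  break 1: 95 = 95
  break 2: 90 + 20 = 110
  break 3: 75 + 30 = 105
  break 4: 60 + 50 = 110
  break 5: 60 + 40 = 100
  break 6: 30 + 20 = 50
This matches the lower bound, so 6 is optimal.

6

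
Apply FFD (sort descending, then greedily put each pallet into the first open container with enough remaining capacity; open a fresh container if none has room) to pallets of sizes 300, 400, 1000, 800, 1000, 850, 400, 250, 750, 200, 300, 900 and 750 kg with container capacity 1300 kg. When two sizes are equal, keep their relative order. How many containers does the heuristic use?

7

Sorted descending: 1000, 1000, 900, 850, 800, 750, 750, 400, 400, 300, 300, 250, 200.
  1000 → container 1 (new)  [load 1000/1300]
  1000 → container 2 (new)  [load 1000/1300]
  900 → container 3 (new)  [load 900/1300]
  850 → container 4 (new)  [load 850/1300]
  800 → container 5 (new)  [load 800/1300]
  750 → container 6 (new)  [load 750/1300]
  750 → container 7 (new)  [load 750/1300]
  400 → container 3  [load 1300/1300]
  400 → container 4  [load 1250/1300]
  300 → container 1  [load 1300/1300]
  300 → container 2  [load 1300/1300]
  250 → container 5  [load 1050/1300]
  200 → container 5  [load 1250/1300]
7 containers opened.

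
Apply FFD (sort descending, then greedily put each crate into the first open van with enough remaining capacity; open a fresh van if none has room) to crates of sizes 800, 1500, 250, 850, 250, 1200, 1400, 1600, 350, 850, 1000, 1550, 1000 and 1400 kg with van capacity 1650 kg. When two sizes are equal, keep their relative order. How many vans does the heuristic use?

Sorted descending: 1600, 1550, 1500, 1400, 1400, 1200, 1000, 1000, 850, 850, 800, 350, 250, 250.
  1600 → van 1 (new)  [load 1600/1650]
  1550 → van 2 (new)  [load 1550/1650]
  1500 → van 3 (new)  [load 1500/1650]
  1400 → van 4 (new)  [load 1400/1650]
  1400 → van 5 (new)  [load 1400/1650]
  1200 → van 6 (new)  [load 1200/1650]
  1000 → van 7 (new)  [load 1000/1650]
  1000 → van 8 (new)  [load 1000/1650]
  850 → van 9 (new)  [load 850/1650]
  850 → van 10 (new)  [load 850/1650]
  800 → van 9  [load 1650/1650]
  350 → van 6  [load 1550/1650]
  250 → van 4  [load 1650/1650]
  250 → van 5  [load 1650/1650]
10 vans opened.

10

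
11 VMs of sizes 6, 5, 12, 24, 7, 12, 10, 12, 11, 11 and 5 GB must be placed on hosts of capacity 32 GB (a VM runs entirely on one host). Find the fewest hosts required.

4

Total = 24 + 12 + 12 + 12 + 11 + 11 + 10 + 7 + 6 + 5 + 5 = 115 GB.
Lower bound: ⌈115/32⌉ = 4 hosts.
A packing using 4 hosts:
  host 1: 24 + 7 = 31
  host 2: 12 + 12 + 6 = 30
  host 3: 12 + 11 + 5 = 28
  host 4: 11 + 10 + 5 = 26
This matches the lower bound, so 4 is optimal.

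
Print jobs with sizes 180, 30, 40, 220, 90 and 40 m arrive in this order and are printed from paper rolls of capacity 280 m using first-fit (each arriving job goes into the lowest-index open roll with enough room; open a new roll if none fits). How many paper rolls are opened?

3

  180 → roll 1 (new)  [load 180/280]
  30 → roll 1  [load 210/280]
  40 → roll 1  [load 250/280]
  220 → roll 2 (new)  [load 220/280]
  90 → roll 3 (new)  [load 90/280]
  40 → roll 2  [load 260/280]
3 paper rolls opened.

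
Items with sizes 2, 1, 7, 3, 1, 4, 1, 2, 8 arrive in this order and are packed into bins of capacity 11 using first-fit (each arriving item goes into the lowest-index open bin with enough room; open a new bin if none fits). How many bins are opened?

  2 → bin 1 (new)  [load 2/11]
  1 → bin 1  [load 3/11]
  7 → bin 1  [load 10/11]
  3 → bin 2 (new)  [load 3/11]
  1 → bin 1  [load 11/11]
  4 → bin 2  [load 7/11]
  1 → bin 2  [load 8/11]
  2 → bin 2  [load 10/11]
  8 → bin 3 (new)  [load 8/11]
3 bins opened.

3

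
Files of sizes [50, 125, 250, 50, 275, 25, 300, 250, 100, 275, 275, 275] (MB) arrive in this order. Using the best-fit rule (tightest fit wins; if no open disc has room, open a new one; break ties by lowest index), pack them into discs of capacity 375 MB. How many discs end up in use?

8

  50 → disc 1 (new)  [load 50/375]
  125 → disc 1  [load 175/375]
  250 → disc 2 (new)  [load 250/375]
  50 → disc 2  [load 300/375]
  275 → disc 3 (new)  [load 275/375]
  25 → disc 2  [load 325/375]
  300 → disc 4 (new)  [load 300/375]
  250 → disc 5 (new)  [load 250/375]
  100 → disc 3  [load 375/375]
  275 → disc 6 (new)  [load 275/375]
  275 → disc 7 (new)  [load 275/375]
  275 → disc 8 (new)  [load 275/375]
8 discs opened.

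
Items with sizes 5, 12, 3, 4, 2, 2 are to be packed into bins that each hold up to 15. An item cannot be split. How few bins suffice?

2

Total = 12 + 5 + 4 + 3 + 2 + 2 = 28.
Lower bound: ⌈28/15⌉ = 2 bins.
A packing using 2 bins:
  bin 1: 12 + 3 = 15
  bin 2: 5 + 4 + 2 + 2 = 13
This matches the lower bound, so 2 is optimal.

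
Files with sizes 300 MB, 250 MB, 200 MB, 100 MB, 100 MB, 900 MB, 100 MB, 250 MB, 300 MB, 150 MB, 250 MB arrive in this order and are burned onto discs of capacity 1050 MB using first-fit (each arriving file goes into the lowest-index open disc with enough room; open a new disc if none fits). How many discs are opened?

  300 → disc 1 (new)  [load 300/1050]
  250 → disc 1  [load 550/1050]
  200 → disc 1  [load 750/1050]
  100 → disc 1  [load 850/1050]
  100 → disc 1  [load 950/1050]
  900 → disc 2 (new)  [load 900/1050]
  100 → disc 1  [load 1050/1050]
  250 → disc 3 (new)  [load 250/1050]
  300 → disc 3  [load 550/1050]
  150 → disc 2  [load 1050/1050]
  250 → disc 3  [load 800/1050]
3 discs opened.

3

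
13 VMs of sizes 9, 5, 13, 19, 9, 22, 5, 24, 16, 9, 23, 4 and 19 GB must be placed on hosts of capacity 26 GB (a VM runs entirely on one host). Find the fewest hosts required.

Total = 24 + 23 + 22 + 19 + 19 + 16 + 13 + 9 + 9 + 9 + 5 + 5 + 4 = 177 GB.
Lower bound: ⌈177/26⌉ = 7 hosts.
A packing using 8 hosts:
  host 1: 24 = 24
  host 2: 23 = 23
  host 3: 22 + 4 = 26
  host 4: 19 + 5 = 24
  host 5: 19 + 5 = 24
  host 6: 16 + 9 = 25
  host 7: 13 + 9 = 22
  host 8: 9 = 9
No arrangement into 7 hosts stays within capacity, so 8 is optimal.

8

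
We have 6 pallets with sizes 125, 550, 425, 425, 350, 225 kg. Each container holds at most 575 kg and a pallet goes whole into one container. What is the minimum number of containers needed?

Total = 550 + 425 + 425 + 350 + 225 + 125 = 2100 kg.
Lower bound: ⌈2100/575⌉ = 4 containers.
A packing using 4 containers:
  container 1: 550 = 550
  container 2: 425 + 125 = 550
  container 3: 425 = 425
  container 4: 350 + 225 = 575
This matches the lower bound, so 4 is optimal.

4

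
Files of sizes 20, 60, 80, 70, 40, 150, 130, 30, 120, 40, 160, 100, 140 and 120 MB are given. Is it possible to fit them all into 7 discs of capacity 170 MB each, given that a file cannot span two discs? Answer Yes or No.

Total = 1260 MB; ⌈1260/170⌉ = 8.
At least 8 discs are required, but only 7 are allowed.

No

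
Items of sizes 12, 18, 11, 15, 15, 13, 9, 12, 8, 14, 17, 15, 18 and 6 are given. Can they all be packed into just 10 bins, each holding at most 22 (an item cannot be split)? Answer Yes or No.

Total = 183; ⌈183/22⌉ = 9.
10 items each exceed half the capacity and cannot share a bin, forcing at least 10 bins.
The bound of 10 does not rule out 10, but exhaustive search shows no assignment into 10 bins of capacity 22 exists — the minimum is 11.

No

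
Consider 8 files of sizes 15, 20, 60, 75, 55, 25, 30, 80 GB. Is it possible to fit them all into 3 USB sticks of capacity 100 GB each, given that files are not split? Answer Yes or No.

Total = 360 GB; ⌈360/100⌉ = 4.
At least 4 USB sticks are required, but only 3 are allowed.

No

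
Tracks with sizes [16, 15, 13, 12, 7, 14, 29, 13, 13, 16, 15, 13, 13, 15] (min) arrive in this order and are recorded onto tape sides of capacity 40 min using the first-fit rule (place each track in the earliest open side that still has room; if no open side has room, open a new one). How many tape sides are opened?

  16 → side 1 (new)  [load 16/40]
  15 → side 1  [load 31/40]
  13 → side 2 (new)  [load 13/40]
  12 → side 2  [load 25/40]
  7 → side 1  [load 38/40]
  14 → side 2  [load 39/40]
  29 → side 3 (new)  [load 29/40]
  13 → side 4 (new)  [load 13/40]
  13 → side 4  [load 26/40]
  16 → side 5 (new)  [load 16/40]
  15 → side 5  [load 31/40]
  13 → side 4  [load 39/40]
  13 → side 6 (new)  [load 13/40]
  15 → side 6  [load 28/40]
6 tape sides opened.

6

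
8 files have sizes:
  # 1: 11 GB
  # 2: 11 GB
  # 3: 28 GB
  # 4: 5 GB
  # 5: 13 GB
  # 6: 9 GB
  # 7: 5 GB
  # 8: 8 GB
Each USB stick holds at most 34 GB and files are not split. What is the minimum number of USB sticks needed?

3

Total = 28 + 13 + 11 + 11 + 9 + 8 + 5 + 5 = 90 GB.
Lower bound: ⌈90/34⌉ = 3 USB sticks.
A packing using 3 USB sticks:
  USB stick 1: 28 + 5 = 33
  USB stick 2: 13 + 11 + 9 = 33
  USB stick 3: 11 + 8 + 5 = 24
This matches the lower bound, so 3 is optimal.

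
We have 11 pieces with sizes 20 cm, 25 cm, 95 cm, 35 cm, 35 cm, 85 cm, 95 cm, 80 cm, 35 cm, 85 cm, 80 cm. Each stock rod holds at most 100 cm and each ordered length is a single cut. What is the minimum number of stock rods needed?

8

Total = 95 + 95 + 85 + 85 + 80 + 80 + 35 + 35 + 35 + 25 + 20 = 670 cm.
Lower bound: ⌈670/100⌉ = 7 stock rods.
A packing using 8 stock rods:
  stock rod 1: 95 = 95
  stock rod 2: 95 = 95
  stock rod 3: 85 = 85
  stock rod 4: 85 = 85
  stock rod 5: 80 + 20 = 100
  stock rod 6: 80 = 80
  stock rod 7: 35 + 35 + 25 = 95
  stock rod 8: 35 = 35
No arrangement into 7 stock rods stays within capacity, so 8 is optimal.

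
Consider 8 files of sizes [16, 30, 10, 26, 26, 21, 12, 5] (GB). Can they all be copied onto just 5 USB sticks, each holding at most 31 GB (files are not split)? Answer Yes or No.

Yes

A valid assignment using 5 USB sticks:
  USB stick 1: 30 = 30
  USB stick 2: 26 + 5 = 31
  USB stick 3: 26 = 26
  USB stick 4: 21 + 10 = 31
  USB stick 5: 16 + 12 = 28
Every load is within 31 GB, so 5 USB sticks suffice.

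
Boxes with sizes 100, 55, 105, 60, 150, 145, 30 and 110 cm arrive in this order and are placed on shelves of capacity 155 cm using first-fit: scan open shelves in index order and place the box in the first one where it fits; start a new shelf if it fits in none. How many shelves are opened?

6

  100 → shelf 1 (new)  [load 100/155]
  55 → shelf 1  [load 155/155]
  105 → shelf 2 (new)  [load 105/155]
  60 → shelf 3 (new)  [load 60/155]
  150 → shelf 4 (new)  [load 150/155]
  145 → shelf 5 (new)  [load 145/155]
  30 → shelf 2  [load 135/155]
  110 → shelf 6 (new)  [load 110/155]
6 shelves opened.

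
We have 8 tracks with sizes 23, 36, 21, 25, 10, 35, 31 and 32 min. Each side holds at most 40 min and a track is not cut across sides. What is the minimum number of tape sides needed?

7

Total = 36 + 35 + 32 + 31 + 25 + 23 + 21 + 10 = 213 min.
Lower bound: ⌈213/40⌉ = 6 tape sides.
Also, 7 tracks each exceed 20 min, and no two of those can share a side, so at least 7 tape sides are needed.
A packing using 7 tape sides:
  side 1: 36 = 36
  side 2: 35 = 35
  side 3: 32 = 32
  side 4: 31 = 31
  side 5: 25 + 10 = 35
  side 6: 23 = 23
  side 7: 21 = 21
This matches the lower bound, so 7 is optimal.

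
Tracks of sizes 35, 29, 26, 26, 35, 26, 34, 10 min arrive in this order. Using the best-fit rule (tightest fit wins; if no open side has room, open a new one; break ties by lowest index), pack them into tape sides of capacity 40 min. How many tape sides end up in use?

  35 → side 1 (new)  [load 35/40]
  29 → side 2 (new)  [load 29/40]
  26 → side 3 (new)  [load 26/40]
  26 → side 4 (new)  [load 26/40]
  35 → side 5 (new)  [load 35/40]
  26 → side 6 (new)  [load 26/40]
  34 → side 7 (new)  [load 34/40]
  10 → side 2  [load 39/40]
7 tape sides opened.

7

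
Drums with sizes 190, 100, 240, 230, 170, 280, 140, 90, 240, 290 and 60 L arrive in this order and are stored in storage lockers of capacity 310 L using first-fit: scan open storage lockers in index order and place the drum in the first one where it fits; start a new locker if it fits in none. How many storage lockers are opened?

  190 → locker 1 (new)  [load 190/310]
  100 → locker 1  [load 290/310]
  240 → locker 2 (new)  [load 240/310]
  230 → locker 3 (new)  [load 230/310]
  170 → locker 4 (new)  [load 170/310]
  280 → locker 5 (new)  [load 280/310]
  140 → locker 4  [load 310/310]
  90 → locker 6 (new)  [load 90/310]
  240 → locker 7 (new)  [load 240/310]
  290 → locker 8 (new)  [load 290/310]
  60 → locker 2  [load 300/310]
8 storage lockers opened.

8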